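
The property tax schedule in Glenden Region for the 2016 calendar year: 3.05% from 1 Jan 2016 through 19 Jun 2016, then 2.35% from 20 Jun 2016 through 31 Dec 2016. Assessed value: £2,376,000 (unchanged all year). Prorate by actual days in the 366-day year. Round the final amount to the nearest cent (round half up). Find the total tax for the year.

£63,606.69

1 Jan – 19 Jun 2016: 171 days at 3.05% → £2,376,000 × 3.05% × 171/366 = £33,858.0000
20 Jun – 31 Dec 2016: 195 days at 2.35% → £2,376,000 × 2.35% × 195/366 = £29,748.6885
Total = £63,606.6885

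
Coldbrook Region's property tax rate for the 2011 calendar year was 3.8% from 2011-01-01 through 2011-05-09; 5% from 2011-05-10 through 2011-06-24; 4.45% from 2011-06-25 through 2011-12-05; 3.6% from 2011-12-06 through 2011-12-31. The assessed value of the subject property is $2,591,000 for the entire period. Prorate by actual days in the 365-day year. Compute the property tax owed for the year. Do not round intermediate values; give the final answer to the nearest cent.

$109,574.45

2011-01-01 to 2011-05-09: 129 days at 3.8% → $2,591,000 × 3.8% × 129/365 = $34,797.4849
2011-05-10 to 2011-06-24: 46 days at 5% → $2,591,000 × 5% × 46/365 = $16,326.8493
2011-06-25 to 2011-12-05: 164 days at 4.45% → $2,591,000 × 4.45% × 164/365 = $51,805.8027
2011-12-06 to 2011-12-31: 26 days at 3.6% → $2,591,000 × 3.6% × 26/365 = $6,644.3178
Total = $109,574.4548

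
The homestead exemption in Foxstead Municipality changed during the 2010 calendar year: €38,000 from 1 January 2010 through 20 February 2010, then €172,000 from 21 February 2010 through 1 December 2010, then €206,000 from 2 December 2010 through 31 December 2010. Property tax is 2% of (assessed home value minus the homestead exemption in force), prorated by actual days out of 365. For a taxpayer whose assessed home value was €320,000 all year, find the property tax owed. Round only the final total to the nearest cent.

€3,278.58

1 January – 20 February 2010: 51 days, exemption €38,000 → (€320,000 − €38,000) × 2% × 51/365 = €788.0548
21 February – 1 December 2010: 284 days, exemption €172,000 → (€320,000 − €172,000) × 2% × 284/365 = €2,303.1233
2 December – 31 December 2010: 30 days, exemption €206,000 → (€320,000 − €206,000) × 2% × 30/365 = €187.3973
Total = €3,278.5753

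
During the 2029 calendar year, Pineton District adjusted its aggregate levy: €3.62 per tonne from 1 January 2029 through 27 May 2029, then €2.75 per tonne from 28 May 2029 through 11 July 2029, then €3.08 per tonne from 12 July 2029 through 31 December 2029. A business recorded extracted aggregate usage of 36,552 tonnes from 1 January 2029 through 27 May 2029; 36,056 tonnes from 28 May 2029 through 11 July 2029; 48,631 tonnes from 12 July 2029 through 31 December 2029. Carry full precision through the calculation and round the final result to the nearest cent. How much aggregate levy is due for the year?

1 January – 27 May 2029: 36,552 tonnes at €3.62/tonne → €132,318.24
28 May – 11 July 2029: 36,056 tonnes at €2.75/tonne → €99,154.00
12 July – 31 December 2029: 48,631 tonnes at €3.08/tonne → €149,783.48

€381,255.72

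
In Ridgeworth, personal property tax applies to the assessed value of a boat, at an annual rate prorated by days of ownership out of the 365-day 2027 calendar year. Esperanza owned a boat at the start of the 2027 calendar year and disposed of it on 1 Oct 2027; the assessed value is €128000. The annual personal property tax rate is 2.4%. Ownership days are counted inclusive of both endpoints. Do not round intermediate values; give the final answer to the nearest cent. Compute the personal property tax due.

€2306.10

Days held (1 Jan – 1 Oct 2027): 274 out of 365
Tax = €128000 × 2.4% × 274/365 = €2306.1041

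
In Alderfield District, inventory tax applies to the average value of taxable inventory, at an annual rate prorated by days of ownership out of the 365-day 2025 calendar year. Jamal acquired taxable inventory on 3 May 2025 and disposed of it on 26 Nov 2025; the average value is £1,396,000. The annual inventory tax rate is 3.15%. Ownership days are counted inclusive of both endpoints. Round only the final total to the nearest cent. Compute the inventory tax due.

£25,059.16

Days held (3 May – 26 Nov 2025): 208 out of 365
Tax = £1,396,000 × 3.15% × 208/365 = £25,059.1562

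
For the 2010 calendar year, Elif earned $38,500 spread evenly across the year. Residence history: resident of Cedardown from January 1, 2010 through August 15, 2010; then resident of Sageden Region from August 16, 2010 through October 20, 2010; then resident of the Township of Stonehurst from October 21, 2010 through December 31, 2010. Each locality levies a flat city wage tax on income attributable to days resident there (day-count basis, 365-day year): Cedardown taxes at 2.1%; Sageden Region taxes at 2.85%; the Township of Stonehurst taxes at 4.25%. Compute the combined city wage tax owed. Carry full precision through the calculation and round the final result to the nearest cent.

$1,023.99

Cedardown, January 1 – August 15, 2010: 227 days → $38,500 × 2.1% × 227/365 = $502.8205
Sageden Region, August 16 – October 20, 2010: 66 days → $38,500 × 2.85% × 66/365 = $198.4068
The Township of Stonehurst, October 21 – December 31, 2010: 72 days → $38,500 × 4.25% × 72/365 = $322.7671
Total = $1,023.9945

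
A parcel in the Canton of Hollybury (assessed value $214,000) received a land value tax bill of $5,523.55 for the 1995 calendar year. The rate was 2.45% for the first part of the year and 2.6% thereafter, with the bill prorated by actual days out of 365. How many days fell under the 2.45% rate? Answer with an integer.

46 days

Let d = days at the first rate; then 365 − d days at the second rate.
$214,000 × [2.45%·d + 2.6%·(365−d)] / 365 = $5,523.55
Solving gives d = 46, so the new rate took effect on 16 Feb 1995.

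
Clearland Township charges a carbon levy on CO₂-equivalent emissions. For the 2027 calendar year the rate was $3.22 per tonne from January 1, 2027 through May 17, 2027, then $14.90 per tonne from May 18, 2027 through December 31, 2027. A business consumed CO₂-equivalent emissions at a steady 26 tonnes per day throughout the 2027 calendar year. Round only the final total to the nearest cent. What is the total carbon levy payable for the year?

January 1 – May 17, 2027: 137 days × 26 tonnes/day = 3,562 tonnes at $3.22/tonne → $11469.64
May 18 – December 31, 2027: 228 days × 26 tonnes/day = 5,928 tonnes at $14.90/tonne → $88327.20

$99796.84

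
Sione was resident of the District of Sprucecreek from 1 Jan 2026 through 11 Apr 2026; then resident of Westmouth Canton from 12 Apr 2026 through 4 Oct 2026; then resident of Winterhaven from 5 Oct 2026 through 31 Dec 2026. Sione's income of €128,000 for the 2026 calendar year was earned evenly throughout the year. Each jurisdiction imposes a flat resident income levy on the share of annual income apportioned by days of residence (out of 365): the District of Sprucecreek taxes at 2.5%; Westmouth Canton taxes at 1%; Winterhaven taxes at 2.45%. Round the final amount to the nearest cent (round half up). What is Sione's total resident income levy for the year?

The District of Sprucecreek, 1 Jan – 11 Apr 2026: 101 days → €128,000 × 2.5% × 101/365 = €885.4795
Westmouth Canton, 12 Apr – 4 Oct 2026: 176 days → €128,000 × 1% × 176/365 = €617.2055
Winterhaven, 5 Oct – 31 Dec 2026: 88 days → €128,000 × 2.45% × 88/365 = €756.0767
Total = €2,258.7616

€2,258.76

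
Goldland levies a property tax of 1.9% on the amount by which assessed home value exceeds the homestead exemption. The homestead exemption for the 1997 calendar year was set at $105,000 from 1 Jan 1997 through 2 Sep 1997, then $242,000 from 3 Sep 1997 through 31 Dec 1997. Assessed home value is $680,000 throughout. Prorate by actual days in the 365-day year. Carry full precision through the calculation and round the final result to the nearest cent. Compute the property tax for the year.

1 Jan – 2 Sep 1997: 245 days, exemption $105,000 → ($680,000 − $105,000) × 1.9% × 245/365 = $7,333.2192
3 Sep – 31 Dec 1997: 120 days, exemption $242,000 → ($680,000 − $242,000) × 1.9% × 120/365 = $2,736.0000
Total = $10,069.2192

$10,069.22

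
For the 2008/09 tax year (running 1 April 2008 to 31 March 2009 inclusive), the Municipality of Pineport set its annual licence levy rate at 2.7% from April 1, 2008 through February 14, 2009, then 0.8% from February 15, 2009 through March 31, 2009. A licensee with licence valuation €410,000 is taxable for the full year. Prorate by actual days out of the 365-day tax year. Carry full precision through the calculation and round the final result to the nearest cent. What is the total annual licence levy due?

April 1, 2008 – February 14, 2009: 320 days at 2.7% → €410,000 × 2.7% × 320/365 = €9,705.2055
February 15 – March 31, 2009: 45 days at 0.8% → €410,000 × 0.8% × 45/365 = €404.3836
Total = €10,109.5890

€10,109.59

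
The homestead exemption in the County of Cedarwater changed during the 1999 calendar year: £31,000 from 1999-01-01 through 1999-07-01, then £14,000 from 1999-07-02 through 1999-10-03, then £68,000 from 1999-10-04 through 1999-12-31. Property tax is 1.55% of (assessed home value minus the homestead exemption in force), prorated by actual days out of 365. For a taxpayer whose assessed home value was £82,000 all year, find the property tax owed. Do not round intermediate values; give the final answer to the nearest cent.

1999-01-01 to 1999-07-01: 182 days, exemption £31,000 → (£82,000 − £31,000) × 1.55% × 182/365 = £394.1671
1999-07-02 to 1999-10-03: 94 days, exemption £14,000 → (£82,000 − £14,000) × 1.55% × 94/365 = £271.4411
1999-10-04 to 1999-12-31: 89 days, exemption £68,000 → (£82,000 − £68,000) × 1.55% × 89/365 = £52.9123
Total = £718.5205

£718.52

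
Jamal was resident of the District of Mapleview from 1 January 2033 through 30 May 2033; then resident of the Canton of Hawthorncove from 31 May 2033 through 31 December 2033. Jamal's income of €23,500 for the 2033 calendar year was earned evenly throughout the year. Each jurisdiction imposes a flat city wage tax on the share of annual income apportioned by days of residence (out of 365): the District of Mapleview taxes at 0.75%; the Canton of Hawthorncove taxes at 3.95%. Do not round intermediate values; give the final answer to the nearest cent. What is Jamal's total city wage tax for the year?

The District of Mapleview, 1 January – 30 May 2033: 150 days → €23,500 × 0.75% × 150/365 = €72.4315
The Canton of Hawthorncove, 31 May – 31 December 2033: 215 days → €23,500 × 3.95% × 215/365 = €546.7774
Total = €619.2089

€619.21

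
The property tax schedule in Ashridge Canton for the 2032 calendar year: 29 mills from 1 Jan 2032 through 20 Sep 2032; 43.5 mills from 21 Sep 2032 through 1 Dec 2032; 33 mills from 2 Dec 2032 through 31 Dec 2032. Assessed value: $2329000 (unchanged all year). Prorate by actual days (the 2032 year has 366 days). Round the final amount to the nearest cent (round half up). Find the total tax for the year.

1 Jan – 20 Sep 2032: 264 days at 29 mills → $2329000 × 2.9% × 264/366 = $48718.0984
21 Sep – 1 Dec 2032: 72 days at 43.5 mills → $2329000 × 4.35% × 72/366 = $19930.1311
2 Dec – 31 Dec 2032: 30 days at 33 mills → $2329000 × 3.3% × 30/366 = $6299.7541
Total = $74947.9836

$74947.98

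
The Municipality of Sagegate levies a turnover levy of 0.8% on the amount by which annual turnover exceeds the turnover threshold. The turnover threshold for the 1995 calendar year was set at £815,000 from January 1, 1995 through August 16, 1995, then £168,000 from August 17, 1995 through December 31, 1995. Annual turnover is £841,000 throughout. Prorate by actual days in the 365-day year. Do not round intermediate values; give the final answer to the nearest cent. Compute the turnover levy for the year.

£2,150.77

January 1 – August 16, 1995: 228 days, exemption £815,000 → (£841,000 − £815,000) × 0.8% × 228/365 = £129.9288
August 17 – December 31, 1995: 137 days, exemption £168,000 → (£841,000 − £168,000) × 0.8% × 137/365 = £2,020.8438
Total = £2,150.7726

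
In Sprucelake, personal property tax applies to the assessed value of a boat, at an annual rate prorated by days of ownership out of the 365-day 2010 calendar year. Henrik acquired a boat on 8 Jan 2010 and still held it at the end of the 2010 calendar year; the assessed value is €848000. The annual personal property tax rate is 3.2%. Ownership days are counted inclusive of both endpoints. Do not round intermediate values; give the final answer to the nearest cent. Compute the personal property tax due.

Days held (8 Jan – 31 Dec 2010): 358 out of 365
Tax = €848000 × 3.2% × 358/365 = €26615.5836

€26615.58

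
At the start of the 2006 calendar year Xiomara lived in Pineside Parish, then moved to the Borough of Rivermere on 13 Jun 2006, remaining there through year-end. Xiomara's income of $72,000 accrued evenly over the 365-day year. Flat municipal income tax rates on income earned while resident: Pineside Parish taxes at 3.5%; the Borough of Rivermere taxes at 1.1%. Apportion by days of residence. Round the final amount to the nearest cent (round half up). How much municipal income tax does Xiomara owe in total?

Pineside Parish, 1 Jan – 12 Jun 2006: 163 days → $72,000 × 3.5% × 163/365 = $1,125.3699
The Borough of Rivermere, 13 Jun – 31 Dec 2006: 202 days → $72,000 × 1.1% × 202/365 = $438.3123
Total = $1,563.6822

$1,563.68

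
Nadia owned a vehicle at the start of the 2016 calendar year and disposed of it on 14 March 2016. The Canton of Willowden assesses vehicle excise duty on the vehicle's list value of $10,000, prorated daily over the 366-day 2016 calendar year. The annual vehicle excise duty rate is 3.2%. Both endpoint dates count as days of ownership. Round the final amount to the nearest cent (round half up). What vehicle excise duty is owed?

Days held (1 January – 14 March 2016): 74 out of 366
Tax = $10,000 × 3.2% × 74/366 = $64.6995

$64.70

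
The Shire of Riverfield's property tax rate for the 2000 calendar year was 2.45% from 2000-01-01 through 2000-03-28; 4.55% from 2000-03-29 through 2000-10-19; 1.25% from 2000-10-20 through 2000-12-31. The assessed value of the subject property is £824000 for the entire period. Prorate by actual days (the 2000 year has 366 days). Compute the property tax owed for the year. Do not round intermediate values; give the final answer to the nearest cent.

2000-01-01 to 2000-03-28: 88 days at 2.45% → £824000 × 2.45% × 88/366 = £4853.9454
2000-03-29 to 2000-10-19: 205 days at 4.55% → £824000 × 4.55% × 205/366 = £20999.6175
2000-10-20 to 2000-12-31: 73 days at 1.25% → £824000 × 1.25% × 73/366 = £2054.3716
Total = £27907.9344

£27907.93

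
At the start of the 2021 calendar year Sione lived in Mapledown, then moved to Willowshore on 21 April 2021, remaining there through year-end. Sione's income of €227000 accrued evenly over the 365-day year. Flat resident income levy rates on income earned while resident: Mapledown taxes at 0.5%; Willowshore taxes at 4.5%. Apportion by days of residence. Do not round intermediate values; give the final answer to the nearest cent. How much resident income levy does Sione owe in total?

Mapledown, 1 January – 20 April 2021: 110 days → €227000 × 0.5% × 110/365 = €342.0548
Willowshore, 21 April – 31 December 2021: 255 days → €227000 × 4.5% × 255/365 = €7136.5068
Total = €7478.5616

€7478.56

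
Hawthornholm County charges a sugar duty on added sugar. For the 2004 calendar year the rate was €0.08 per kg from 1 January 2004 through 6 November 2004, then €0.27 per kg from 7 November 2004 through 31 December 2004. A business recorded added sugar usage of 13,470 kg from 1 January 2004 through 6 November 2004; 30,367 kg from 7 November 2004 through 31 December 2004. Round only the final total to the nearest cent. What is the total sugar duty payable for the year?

1 January – 6 November 2004: 13,470 kg at €0.08/kg → €1077.60
7 November – 31 December 2004: 30,367 kg at €0.27/kg → €8199.09

€9276.69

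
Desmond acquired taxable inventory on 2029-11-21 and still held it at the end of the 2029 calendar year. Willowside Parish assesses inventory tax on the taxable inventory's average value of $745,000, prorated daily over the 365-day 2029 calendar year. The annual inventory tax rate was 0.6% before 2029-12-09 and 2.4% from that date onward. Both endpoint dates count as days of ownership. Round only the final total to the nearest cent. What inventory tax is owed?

$1,347.12

2029-11-21 to 2029-12-08: 18 days at 0.6% → $745,000 × 0.6% × 18/365 = $220.4384
2029-12-09 to 2029-12-31: 23 days at 2.4% → $745,000 × 2.4% × 23/365 = $1,126.6849
Total = $1,347.1233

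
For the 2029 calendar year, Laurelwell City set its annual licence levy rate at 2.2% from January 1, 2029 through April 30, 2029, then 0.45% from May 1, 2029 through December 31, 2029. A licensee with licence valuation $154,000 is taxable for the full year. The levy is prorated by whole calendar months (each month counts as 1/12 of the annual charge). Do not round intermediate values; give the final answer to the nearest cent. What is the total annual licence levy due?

$1,591.33

January 1 – April 30, 2029: 4 months at 2.2% → $154,000 × 2.2% × 4/12 = $1,129.3333
May 1 – December 31, 2029: 8 months at 0.45% → $154,000 × 0.45% × 8/12 = $462.0000
Total = $1,591.3333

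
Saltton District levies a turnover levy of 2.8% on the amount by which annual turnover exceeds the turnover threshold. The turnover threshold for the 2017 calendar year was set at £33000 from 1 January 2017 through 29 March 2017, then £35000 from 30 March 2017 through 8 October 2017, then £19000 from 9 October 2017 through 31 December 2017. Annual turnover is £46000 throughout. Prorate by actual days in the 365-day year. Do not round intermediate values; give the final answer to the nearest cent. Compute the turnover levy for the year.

1 January – 29 March 2017: 88 days, exemption £33000 → (£46000 − £33000) × 2.8% × 88/365 = £87.7589
30 March – 8 October 2017: 193 days, exemption £35000 → (£46000 − £35000) × 2.8% × 193/365 = £162.8603
9 October – 31 December 2017: 84 days, exemption £19000 → (£46000 − £19000) × 2.8% × 84/365 = £173.9836
Total = £424.6027

£424.60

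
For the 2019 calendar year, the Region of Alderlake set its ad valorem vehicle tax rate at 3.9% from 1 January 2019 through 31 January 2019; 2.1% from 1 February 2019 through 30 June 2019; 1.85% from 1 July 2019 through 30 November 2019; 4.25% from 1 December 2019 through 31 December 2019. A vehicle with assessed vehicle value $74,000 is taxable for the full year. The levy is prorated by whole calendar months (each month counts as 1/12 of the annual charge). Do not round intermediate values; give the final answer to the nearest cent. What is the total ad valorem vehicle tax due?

$1,720.50

1 January – 31 January 2019: 1 month at 3.9% → $74,000 × 3.9% × 1/12 = $240.5000
1 February – 30 June 2019: 5 months at 2.1% → $74,000 × 2.1% × 5/12 = $647.5000
1 July – 30 November 2019: 5 months at 1.85% → $74,000 × 1.85% × 5/12 = $570.4167
1 December – 31 December 2019: 1 month at 4.25% → $74,000 × 4.25% × 1/12 = $262.0833
Total = $1,720.5000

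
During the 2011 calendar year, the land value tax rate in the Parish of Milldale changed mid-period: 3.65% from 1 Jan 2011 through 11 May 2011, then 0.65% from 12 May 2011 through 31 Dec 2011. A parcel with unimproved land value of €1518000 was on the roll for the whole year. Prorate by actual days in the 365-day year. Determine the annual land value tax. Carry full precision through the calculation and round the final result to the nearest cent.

€26211.49

1 Jan – 11 May 2011: 131 days at 3.65% → €1518000 × 3.65% × 131/365 = €19885.8000
12 May – 31 Dec 2011: 234 days at 0.65% → €1518000 × 0.65% × 234/365 = €6325.6932
Total = €26211.4932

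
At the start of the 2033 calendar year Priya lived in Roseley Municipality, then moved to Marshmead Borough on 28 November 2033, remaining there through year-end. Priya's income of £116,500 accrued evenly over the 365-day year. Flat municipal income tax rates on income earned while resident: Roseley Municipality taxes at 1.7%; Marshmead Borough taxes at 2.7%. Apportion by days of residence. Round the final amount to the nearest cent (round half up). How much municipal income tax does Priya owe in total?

Roseley Municipality, 1 January – 27 November 2033: 331 days → £116,500 × 1.7% × 331/365 = £1,796.0151
Marshmead Borough, 28 November – 31 December 2033: 34 days → £116,500 × 2.7% × 34/365 = £293.0055
Total = £2,089.0205

£2,089.02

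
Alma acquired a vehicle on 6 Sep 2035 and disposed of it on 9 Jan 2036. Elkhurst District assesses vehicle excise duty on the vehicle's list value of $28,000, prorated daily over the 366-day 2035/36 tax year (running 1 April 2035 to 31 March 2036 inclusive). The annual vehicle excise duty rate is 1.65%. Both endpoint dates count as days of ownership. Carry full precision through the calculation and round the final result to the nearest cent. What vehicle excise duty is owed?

Days held (6 Sep 2035 – 9 Jan 2036): 126 out of 366
Tax = $28,000 × 1.65% × 126/366 = $159.0492

$159.05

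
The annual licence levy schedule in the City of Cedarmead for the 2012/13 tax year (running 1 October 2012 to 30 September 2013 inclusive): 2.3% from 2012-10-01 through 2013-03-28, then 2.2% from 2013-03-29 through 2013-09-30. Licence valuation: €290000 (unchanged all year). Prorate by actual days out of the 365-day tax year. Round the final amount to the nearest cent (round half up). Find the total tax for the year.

2012-10-01 to 2013-03-28: 179 days at 2.3% → €290000 × 2.3% × 179/365 = €3271.0411
2013-03-29 to 2013-09-30: 186 days at 2.2% → €290000 × 2.2% × 186/365 = €3251.1781
Total = €6522.2192

€6522.22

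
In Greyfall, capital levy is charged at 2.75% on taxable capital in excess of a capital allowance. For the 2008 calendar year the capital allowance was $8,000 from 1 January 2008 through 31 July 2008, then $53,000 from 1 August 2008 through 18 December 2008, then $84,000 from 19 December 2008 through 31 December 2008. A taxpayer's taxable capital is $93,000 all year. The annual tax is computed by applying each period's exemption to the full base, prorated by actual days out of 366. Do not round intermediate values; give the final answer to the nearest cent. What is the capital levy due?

$1,789.90

1 January – 31 July 2008: 213 days, exemption $8,000 → ($93,000 − $8,000) × 2.75% × 213/366 = $1,360.3484
1 August – 18 December 2008: 140 days, exemption $53,000 → ($93,000 − $53,000) × 2.75% × 140/366 = $420.7650
19 December – 31 December 2008: 13 days, exemption $84,000 → ($93,000 − $84,000) × 2.75% × 13/366 = $8.7910
Total = $1,789.9044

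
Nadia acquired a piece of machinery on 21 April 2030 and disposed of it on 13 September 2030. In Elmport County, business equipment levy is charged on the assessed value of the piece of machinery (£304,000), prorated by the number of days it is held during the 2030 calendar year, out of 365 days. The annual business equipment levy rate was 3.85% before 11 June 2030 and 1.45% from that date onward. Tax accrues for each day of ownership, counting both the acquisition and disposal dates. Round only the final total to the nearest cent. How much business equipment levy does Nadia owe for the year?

£2,782.64

21 April – 10 June 2030: 51 days at 3.85% → £304,000 × 3.85% × 51/365 = £1,635.3534
11 June – 13 September 2030: 95 days at 1.45% → £304,000 × 1.45% × 95/365 = £1,147.2877
Total = £2,782.6411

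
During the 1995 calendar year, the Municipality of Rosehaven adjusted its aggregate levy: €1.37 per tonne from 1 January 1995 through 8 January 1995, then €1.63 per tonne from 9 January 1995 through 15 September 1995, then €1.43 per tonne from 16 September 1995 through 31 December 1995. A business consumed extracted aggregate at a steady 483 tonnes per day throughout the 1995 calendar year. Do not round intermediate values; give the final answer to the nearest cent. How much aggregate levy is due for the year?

€276020.01

1 January – 8 January 1995: 8 days × 483 tonnes/day = 3,864 tonnes at €1.37/tonne → €5293.68
9 January – 15 September 1995: 250 days × 483 tonnes/day = 120,750 tonnes at €1.63/tonne → €196822.50
16 September – 31 December 1995: 107 days × 483 tonnes/day = 51,681 tonnes at €1.43/tonne → €73903.83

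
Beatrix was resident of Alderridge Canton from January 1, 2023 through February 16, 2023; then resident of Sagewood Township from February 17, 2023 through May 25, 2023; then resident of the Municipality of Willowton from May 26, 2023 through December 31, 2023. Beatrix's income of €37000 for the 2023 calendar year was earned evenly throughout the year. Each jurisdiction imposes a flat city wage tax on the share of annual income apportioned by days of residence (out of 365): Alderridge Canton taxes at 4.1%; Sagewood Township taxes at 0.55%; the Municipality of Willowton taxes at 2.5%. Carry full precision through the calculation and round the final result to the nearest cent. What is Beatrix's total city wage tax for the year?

Alderridge Canton, January 1 – February 16, 2023: 47 days → €37000 × 4.1% × 47/365 = €195.3397
Sagewood Township, February 17 – May 25, 2023: 98 days → €37000 × 0.55% × 98/365 = €54.6384
The Municipality of Willowton, May 26 – December 31, 2023: 220 days → €37000 × 2.5% × 220/365 = €557.5342
Total = €807.5123

€807.51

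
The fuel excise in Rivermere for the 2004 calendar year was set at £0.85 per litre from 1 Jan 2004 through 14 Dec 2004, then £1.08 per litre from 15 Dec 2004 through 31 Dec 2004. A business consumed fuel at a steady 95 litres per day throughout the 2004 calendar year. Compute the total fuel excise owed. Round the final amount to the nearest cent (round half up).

£29,925.95

1 Jan – 14 Dec 2004: 349 days × 95 litres/day = 33,155 litres at £0.85/litre → £28,181.75
15 Dec – 31 Dec 2004: 17 days × 95 litres/day = 1,615 litres at £1.08/litre → £1,744.20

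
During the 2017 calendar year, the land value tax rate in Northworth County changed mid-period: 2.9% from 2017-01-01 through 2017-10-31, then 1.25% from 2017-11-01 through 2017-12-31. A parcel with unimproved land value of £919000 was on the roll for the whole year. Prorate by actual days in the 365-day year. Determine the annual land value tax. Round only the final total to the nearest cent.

£24116.83

2017-01-01 to 2017-10-31: 304 days at 2.9% → £919000 × 2.9% × 304/365 = £22196.9973
2017-11-01 to 2017-12-31: 61 days at 1.25% → £919000 × 1.25% × 61/365 = £1919.8288
Total = £24116.8260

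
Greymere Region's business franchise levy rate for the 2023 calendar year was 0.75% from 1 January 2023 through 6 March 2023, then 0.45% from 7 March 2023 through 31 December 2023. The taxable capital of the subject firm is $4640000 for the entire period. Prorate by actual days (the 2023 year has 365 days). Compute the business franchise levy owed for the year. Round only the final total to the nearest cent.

1 January – 6 March 2023: 65 days at 0.75% → $4640000 × 0.75% × 65/365 = $6197.2603
7 March – 31 December 2023: 300 days at 0.45% → $4640000 × 0.45% × 300/365 = $17161.6438
Total = $23358.9041

$23358.90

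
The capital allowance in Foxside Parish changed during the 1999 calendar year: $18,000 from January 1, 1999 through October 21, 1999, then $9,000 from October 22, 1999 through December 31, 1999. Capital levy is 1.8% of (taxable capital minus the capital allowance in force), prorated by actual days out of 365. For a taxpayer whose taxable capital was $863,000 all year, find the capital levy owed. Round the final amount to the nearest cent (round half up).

January 1 – October 21, 1999: 294 days, exemption $18,000 → ($863,000 − $18,000) × 1.8% × 294/365 = $12,251.3425
October 22 – December 31, 1999: 71 days, exemption $9,000 → ($863,000 − $9,000) × 1.8% × 71/365 = $2,990.1699
Total = $15,241.5123

$15,241.51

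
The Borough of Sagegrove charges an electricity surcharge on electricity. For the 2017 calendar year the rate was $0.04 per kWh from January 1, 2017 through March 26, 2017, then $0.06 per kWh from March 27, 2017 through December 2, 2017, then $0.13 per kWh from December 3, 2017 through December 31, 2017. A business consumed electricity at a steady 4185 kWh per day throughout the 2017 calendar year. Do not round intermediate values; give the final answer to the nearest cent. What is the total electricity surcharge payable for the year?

$93032.55

January 1 – March 26, 2017: 85 days × 4185 kWh/day = 355,725 kWh at $0.04/kWh → $14229.00
March 27 – December 2, 2017: 251 days × 4185 kWh/day = 1,050,435 kWh at $0.06/kWh → $63026.10
December 3 – December 31, 2017: 29 days × 4185 kWh/day = 121,365 kWh at $0.13/kWh → $15777.45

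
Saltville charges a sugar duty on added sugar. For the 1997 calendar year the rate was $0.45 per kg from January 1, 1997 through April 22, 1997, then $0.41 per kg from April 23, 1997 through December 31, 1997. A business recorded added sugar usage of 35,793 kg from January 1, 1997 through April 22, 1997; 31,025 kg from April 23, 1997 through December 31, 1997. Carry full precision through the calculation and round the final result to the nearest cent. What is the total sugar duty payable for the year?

$28,827.10

January 1 – April 22, 1997: 35,793 kg at $0.45/kg → $16,106.85
April 23 – December 31, 1997: 31,025 kg at $0.41/kg → $12,720.25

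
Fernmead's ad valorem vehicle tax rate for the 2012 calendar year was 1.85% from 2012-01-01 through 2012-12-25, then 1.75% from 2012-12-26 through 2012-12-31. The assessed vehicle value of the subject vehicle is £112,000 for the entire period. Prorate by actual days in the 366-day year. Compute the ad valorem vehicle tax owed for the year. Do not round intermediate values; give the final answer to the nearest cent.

2012-01-01 to 2012-12-25: 360 days at 1.85% → £112,000 × 1.85% × 360/366 = £2,038.0328
2012-12-26 to 2012-12-31: 6 days at 1.75% → £112,000 × 1.75% × 6/366 = £32.1311
Total = £2,070.1639

£2,070.16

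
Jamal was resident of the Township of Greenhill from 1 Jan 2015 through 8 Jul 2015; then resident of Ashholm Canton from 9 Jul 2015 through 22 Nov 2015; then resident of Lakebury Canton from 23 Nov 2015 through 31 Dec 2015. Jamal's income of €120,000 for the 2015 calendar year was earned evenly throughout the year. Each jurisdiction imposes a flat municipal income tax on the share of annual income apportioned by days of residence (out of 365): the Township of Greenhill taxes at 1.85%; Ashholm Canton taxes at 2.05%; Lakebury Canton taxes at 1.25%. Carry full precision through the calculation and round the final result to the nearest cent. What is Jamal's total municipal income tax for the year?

€2,233.15

The Township of Greenhill, 1 Jan – 8 Jul 2015: 189 days → €120,000 × 1.85% × 189/365 = €1,149.5342
Ashholm Canton, 9 Jul – 22 Nov 2015: 137 days → €120,000 × 2.05% × 137/365 = €923.3425
Lakebury Canton, 23 Nov – 31 Dec 2015: 39 days → €120,000 × 1.25% × 39/365 = €160.2740
Total = €2,233.1507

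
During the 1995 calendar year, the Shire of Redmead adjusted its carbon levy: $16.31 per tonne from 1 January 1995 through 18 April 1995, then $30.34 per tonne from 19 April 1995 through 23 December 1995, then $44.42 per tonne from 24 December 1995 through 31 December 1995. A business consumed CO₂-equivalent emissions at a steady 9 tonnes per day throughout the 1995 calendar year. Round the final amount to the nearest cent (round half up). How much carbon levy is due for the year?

1 January – 18 April 1995: 108 days × 9 tonnes/day = 972 tonnes at $16.31/tonne → $15853.32
19 April – 23 December 1995: 249 days × 9 tonnes/day = 2,241 tonnes at $30.34/tonne → $67991.94
24 December – 31 December 1995: 8 days × 9 tonnes/day = 72 tonnes at $44.42/tonne → $3198.24

$87043.50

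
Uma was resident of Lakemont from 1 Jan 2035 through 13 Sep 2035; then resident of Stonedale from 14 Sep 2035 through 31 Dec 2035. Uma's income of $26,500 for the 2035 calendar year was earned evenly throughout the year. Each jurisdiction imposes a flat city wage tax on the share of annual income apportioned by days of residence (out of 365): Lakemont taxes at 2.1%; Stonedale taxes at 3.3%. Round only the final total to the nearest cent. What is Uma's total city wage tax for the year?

Lakemont, 1 Jan – 13 Sep 2035: 256 days → $26,500 × 2.1% × 256/365 = $390.3123
Stonedale, 14 Sep – 31 Dec 2035: 109 days → $26,500 × 3.3% × 109/365 = $261.1521
Total = $651.4644

$651.46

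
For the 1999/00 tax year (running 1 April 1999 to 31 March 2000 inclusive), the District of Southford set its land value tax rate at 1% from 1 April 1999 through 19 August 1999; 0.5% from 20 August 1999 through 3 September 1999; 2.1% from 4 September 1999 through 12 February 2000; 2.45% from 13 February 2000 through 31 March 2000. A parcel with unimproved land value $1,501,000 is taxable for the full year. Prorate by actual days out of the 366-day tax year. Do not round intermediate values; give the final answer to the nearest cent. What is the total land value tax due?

1 April – 19 August 1999: 141 days at 1% → $1,501,000 × 1% × 141/366 = $5,782.5410
20 August – 3 September 1999: 15 days at 0.5% → $1,501,000 × 0.5% × 15/366 = $307.5820
4 September 1999 – 12 February 2000: 162 days at 2.1% → $1,501,000 × 2.1% × 162/366 = $13,951.9180
13 February – 31 March 2000: 48 days at 2.45% → $1,501,000 × 2.45% × 48/366 = $4,822.8852
Total = $24,864.9262

$24,864.93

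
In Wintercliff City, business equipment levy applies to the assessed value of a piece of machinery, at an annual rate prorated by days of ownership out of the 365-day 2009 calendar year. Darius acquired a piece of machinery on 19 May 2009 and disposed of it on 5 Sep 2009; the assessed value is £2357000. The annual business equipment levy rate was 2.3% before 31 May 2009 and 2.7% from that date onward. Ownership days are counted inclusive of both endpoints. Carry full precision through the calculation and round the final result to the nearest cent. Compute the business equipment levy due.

£18868.92

19 May – 30 May 2009: 12 days at 2.3% → £2357000 × 2.3% × 12/365 = £1782.2795
31 May – 5 Sep 2009: 98 days at 2.7% → £2357000 × 2.7% × 98/365 = £17086.6356
Total = £18868.9151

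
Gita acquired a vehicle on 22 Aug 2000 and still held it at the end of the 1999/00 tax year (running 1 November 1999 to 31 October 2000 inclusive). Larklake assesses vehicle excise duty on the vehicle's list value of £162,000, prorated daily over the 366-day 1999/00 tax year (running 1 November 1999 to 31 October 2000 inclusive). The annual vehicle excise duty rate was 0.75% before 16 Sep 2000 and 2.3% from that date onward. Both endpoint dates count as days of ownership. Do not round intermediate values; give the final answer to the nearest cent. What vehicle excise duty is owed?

22 Aug – 15 Sep 2000: 25 days at 0.75% → £162,000 × 0.75% × 25/366 = £82.9918
16 Sep – 31 Oct 2000: 46 days at 2.3% → £162,000 × 2.3% × 46/366 = £468.2951
Total = £551.2869

£551.29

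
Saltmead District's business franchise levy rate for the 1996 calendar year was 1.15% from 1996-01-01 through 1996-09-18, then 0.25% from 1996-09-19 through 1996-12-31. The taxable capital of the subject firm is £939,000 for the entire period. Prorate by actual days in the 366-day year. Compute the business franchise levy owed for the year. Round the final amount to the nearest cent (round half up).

1996-01-01 to 1996-09-18: 262 days at 1.15% → £939,000 × 1.15% × 262/366 = £7,730.0738
1996-09-19 to 1996-12-31: 104 days at 0.25% → £939,000 × 0.25% × 104/366 = £667.0492
Total = £8,397.1230

£8,397.12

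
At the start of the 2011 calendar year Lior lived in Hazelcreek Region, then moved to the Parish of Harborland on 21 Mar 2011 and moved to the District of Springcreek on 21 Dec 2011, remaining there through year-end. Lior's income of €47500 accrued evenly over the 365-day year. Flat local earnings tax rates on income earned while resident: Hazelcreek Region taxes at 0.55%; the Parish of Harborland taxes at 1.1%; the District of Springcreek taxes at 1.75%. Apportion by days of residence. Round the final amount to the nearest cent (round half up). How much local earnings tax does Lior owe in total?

€475.26

Hazelcreek Region, 1 Jan – 20 Mar 2011: 79 days → €47500 × 0.55% × 79/365 = €56.5445
The Parish of Harborland, 21 Mar – 20 Dec 2011: 275 days → €47500 × 1.1% × 275/365 = €393.6644
The District of Springcreek, 21 Dec – 31 Dec 2011: 11 days → €47500 × 1.75% × 11/365 = €25.0514
Total = €475.2603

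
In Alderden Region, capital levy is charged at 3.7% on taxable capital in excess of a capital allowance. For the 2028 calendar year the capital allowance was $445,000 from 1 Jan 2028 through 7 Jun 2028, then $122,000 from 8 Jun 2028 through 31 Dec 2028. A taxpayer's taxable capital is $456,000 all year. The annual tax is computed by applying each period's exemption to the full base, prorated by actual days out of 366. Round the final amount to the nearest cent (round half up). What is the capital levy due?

1 Jan – 7 Jun 2028: 159 days, exemption $445,000 → ($456,000 − $445,000) × 3.7% × 159/366 = $176.8115
8 Jun – 31 Dec 2028: 207 days, exemption $122,000 → ($456,000 − $122,000) × 3.7% × 207/366 = $6,989.3607
Total = $7,166.1721

$7,166.17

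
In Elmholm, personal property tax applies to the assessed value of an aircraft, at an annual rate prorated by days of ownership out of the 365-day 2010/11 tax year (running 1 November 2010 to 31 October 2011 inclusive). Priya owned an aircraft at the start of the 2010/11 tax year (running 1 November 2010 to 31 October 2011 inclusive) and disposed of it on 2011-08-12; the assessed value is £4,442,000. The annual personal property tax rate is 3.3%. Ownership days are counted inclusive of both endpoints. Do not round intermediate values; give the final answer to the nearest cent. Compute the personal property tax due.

Days held (2010-11-01 to 2011-08-12): 285 out of 365
Tax = £4,442,000 × 3.3% × 285/365 = £114,457.5616

£114,457.56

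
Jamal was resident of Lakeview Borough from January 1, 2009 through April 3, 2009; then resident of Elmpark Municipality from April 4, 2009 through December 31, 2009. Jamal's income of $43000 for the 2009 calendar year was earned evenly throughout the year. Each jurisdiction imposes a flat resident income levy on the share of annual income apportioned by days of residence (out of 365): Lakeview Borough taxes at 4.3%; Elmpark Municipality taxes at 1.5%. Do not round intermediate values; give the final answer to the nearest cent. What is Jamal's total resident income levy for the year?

$951.77

Lakeview Borough, January 1 – April 3, 2009: 93 days → $43000 × 4.3% × 93/365 = $471.1151
Elmpark Municipality, April 4 – December 31, 2009: 272 days → $43000 × 1.5% × 272/365 = $480.6575
Total = $951.7726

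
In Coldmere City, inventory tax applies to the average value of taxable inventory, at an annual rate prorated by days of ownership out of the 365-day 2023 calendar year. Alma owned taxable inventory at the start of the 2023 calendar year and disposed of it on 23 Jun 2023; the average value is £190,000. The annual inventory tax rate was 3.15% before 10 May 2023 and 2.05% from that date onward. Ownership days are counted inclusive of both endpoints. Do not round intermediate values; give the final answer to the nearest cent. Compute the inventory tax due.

£2,595.45

1 Jan – 9 May 2023: 129 days at 3.15% → £190,000 × 3.15% × 129/365 = £2,115.2466
10 May – 23 Jun 2023: 45 days at 2.05% → £190,000 × 2.05% × 45/365 = £480.2055
Total = £2,595.4521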